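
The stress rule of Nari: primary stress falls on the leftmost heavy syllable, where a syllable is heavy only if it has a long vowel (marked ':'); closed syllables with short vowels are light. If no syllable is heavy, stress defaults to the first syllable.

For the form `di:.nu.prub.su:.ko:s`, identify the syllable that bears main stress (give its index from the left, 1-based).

Weights: 1 di: H, 2 nu L, 3 prub L, 4 su: H, 5 ko:s H.
Heavy syllables in the domain: 1, 4, 5. The leftmost is syllable 1 (di:).
Primary stress: syllable 1 → ˈdi:.nu.prub.su:.ko:s.

1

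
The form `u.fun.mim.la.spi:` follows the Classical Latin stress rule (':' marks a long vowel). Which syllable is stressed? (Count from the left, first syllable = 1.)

Classical Latin: stress the penult if heavy (long vowel or closed), else the antepenult.
Weights: 3 mim H, 4 la L, 5 spi: H.
The penult (syllable 4, la) is light, so stress falls on the antepenult (syllable 3, mim).
Stress on syllable 3: u.fun.ˈmim.la.spi:.

3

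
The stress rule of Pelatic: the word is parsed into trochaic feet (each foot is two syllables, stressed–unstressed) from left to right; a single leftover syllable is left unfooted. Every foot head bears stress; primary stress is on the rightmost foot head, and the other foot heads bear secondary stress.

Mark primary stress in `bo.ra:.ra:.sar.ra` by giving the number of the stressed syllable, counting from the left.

Parse left to right into trochaic (ˈσσ) feet: (ˈbo.ra:) (ˈra:.sar) ra. Syllable 5 is left unfooted.
Foot heads (stressed positions): 1, 3.
End Rule Rightmost: primary stress on the rightmost head = syllable 3.
Primary stress: syllable 3 → bo.ra:.ˈra:.sar.ra.

3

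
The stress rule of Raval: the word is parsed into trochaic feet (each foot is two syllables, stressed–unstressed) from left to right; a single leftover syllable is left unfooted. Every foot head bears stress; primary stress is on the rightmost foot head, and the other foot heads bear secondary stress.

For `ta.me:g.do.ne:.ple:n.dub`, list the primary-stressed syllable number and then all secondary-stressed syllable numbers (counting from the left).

Parse left to right into trochaic (ˈσσ) feet: (ˈta.me:g) (ˈdo.ne:) (ˈple:n.dub).
Foot heads (stressed positions): 1, 3, 5.
End Rule Rightmost: primary stress on the rightmost head = syllable 5.
Secondary stress on 1, 3: ˌta.me:g.ˌdo.ne:.ˈple:n.dub.

primary 5, secondary 1, 3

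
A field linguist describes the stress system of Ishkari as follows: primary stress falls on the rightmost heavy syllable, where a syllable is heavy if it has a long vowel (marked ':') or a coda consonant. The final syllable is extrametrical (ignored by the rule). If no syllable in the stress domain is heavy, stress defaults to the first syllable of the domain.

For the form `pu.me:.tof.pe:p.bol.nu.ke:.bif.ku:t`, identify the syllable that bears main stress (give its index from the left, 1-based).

8

The final syllable (9, ku:t) is extrametrical; the stress domain is syllables 1–8.
Weights: 1 pu L, 2 me: H, 3 tof H, 4 pe:p H, 5 bol H, 6 nu L, 7 ke: H, 8 bif H.
Heavy syllables in the domain: 2, 3, 4, 5, 7, 8. The rightmost is syllable 8 (bif).
Primary stress: syllable 8 → pu.me:.tof.pe:p.bol.nu.ke:.ˈbif.ku:t.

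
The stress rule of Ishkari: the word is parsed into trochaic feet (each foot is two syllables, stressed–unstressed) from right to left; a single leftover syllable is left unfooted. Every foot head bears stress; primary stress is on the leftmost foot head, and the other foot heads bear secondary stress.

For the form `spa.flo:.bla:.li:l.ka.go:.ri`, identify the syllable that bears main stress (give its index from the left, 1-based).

Parse right to left into trochaic (ˈσσ) feet: spa (ˈflo:.bla:) (ˈli:l.ka) (ˈgo:.ri). Syllable 1 is left unfooted.
Foot heads (stressed positions): 2, 4, 6.
End Rule Leftmost: primary stress on the leftmost head = syllable 2.
Primary stress: syllable 2 → spa.ˈflo:.bla:.li:l.ka.go:.ri.

2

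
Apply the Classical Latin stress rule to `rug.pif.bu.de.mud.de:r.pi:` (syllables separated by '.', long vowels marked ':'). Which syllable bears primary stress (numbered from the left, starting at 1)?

Classical Latin: stress the penult if heavy (long vowel or closed), else the antepenult.
Weights: 5 mud H, 6 de:r H, 7 pi: H.
The penult (syllable 6, de:r) is heavy, so it takes stress.
Stress on syllable 6: rug.pif.bu.de.mud.ˈde:r.pi:.

6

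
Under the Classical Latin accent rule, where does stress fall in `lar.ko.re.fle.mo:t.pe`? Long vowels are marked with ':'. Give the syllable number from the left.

5

Classical Latin: stress the penult if heavy (long vowel or closed), else the antepenult.
Weights: 4 fle L, 5 mo:t H, 6 pe L.
The penult (syllable 5, mo:t) is heavy, so it takes stress.
Stress on syllable 5: lar.ko.re.fle.ˈmo:t.pe.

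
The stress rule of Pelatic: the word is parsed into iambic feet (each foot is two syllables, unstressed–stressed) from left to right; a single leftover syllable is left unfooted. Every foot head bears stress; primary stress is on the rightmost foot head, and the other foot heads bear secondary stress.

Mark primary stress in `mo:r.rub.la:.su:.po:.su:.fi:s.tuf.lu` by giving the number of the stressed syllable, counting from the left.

8

Parse left to right into iambic (σˈσ) feet: (mo:r.ˈrub) (la:.ˈsu:) (po:.ˈsu:) (fi:s.ˈtuf) lu. Syllable 9 is left unfooted.
Foot heads (stressed positions): 2, 4, 6, 8.
End Rule Rightmost: primary stress on the rightmost head = syllable 8.
Primary stress: syllable 8 → mo:r.rub.la:.su:.po:.su:.fi:s.ˈtuf.lu.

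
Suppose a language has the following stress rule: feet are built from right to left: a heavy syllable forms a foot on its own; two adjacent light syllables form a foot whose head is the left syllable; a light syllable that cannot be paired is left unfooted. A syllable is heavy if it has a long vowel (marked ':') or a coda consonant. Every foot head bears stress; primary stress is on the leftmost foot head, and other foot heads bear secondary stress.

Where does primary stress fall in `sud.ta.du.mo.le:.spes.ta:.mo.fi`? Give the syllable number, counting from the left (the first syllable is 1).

Weights: 1 sud H, 2 ta L, 3 du L, 4 mo L, 5 le: H, 6 spes H, 7 ta: H, 8 mo L, 9 fi L.
Parse right to left (heavy = foot alone; LL = one foot; stranded L unfooted): (ˈsud) ta (ˈdu.mo) (ˈle:) (ˈspes) (ˈta:) (ˈmo.fi).
Foot heads: 1, 3, 5, 6, 7, 8.
Primary stress on the leftmost head = syllable 1.
Primary stress: syllable 1 → ˈsud.ta.du.mo.le:.spes.ta:.mo.fi.

1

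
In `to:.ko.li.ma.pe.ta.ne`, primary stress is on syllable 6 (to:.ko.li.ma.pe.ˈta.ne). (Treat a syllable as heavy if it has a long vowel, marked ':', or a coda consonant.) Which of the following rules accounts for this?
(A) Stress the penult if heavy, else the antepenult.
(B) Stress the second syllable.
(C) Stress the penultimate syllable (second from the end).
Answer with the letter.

C

Rule A → syllable 5 (observed: 6).
Rule B → syllable 2 (observed: 6).
Rule C → syllable 6 ✓.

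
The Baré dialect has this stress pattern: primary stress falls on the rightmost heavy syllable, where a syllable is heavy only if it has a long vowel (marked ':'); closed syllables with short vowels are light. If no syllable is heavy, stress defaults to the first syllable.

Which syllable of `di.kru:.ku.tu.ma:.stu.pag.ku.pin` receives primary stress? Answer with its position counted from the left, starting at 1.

Weights: 1 di L, 2 kru: H, 3 ku L, 4 tu L, 5 ma: H, 6 stu L, 7 pag L, 8 ku L, 9 pin L.
Heavy syllables in the domain: 2, 5. The rightmost is syllable 5 (ma:).
Primary stress: syllable 5 → di.kru:.ku.tu.ˈma:.stu.pag.ku.pin.

5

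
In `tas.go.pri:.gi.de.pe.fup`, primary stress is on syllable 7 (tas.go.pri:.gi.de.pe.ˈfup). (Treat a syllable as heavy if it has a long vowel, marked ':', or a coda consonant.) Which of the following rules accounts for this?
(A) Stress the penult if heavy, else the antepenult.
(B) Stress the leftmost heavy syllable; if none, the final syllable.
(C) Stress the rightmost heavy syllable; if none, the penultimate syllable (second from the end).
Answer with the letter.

Rule A → syllable 5 (observed: 7).
Rule B → syllable 1 (observed: 7).
Rule C → syllable 7 ✓.

C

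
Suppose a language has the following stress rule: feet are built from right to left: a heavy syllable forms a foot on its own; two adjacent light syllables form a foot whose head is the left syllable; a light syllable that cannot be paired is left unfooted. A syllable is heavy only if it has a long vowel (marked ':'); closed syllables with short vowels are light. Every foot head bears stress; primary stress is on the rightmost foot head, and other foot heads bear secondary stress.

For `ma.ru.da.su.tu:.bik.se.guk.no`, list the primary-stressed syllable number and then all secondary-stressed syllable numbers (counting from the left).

Weights: 1 ma L, 2 ru L, 3 da L, 4 su L, 5 tu: H, 6 bik L, 7 se L, 8 guk L, 9 no L.
Parse right to left (heavy = foot alone; LL = one foot; stranded L unfooted): (ˈma.ru) (ˈda.su) (ˈtu:) (ˈbik.se) (ˈguk.no).
Foot heads: 1, 3, 5, 6, 8.
Primary stress on the rightmost head = syllable 8.
Secondary stress on 1, 3, 5, 6: ˌma.ru.ˌda.su.ˌtu:.ˌbik.se.ˈguk.no.

primary 8, secondary 1, 3, 5, 6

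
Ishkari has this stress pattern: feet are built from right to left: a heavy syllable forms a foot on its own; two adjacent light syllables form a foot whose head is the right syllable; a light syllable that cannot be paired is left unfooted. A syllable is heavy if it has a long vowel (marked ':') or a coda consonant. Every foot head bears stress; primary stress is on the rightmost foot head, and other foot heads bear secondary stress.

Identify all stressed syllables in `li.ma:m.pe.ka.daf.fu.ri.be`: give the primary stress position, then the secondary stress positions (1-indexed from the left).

primary 8, secondary 2, 4, 5

Weights: 1 li L, 2 ma:m H, 3 pe L, 4 ka L, 5 daf H, 6 fu L, 7 ri L, 8 be L.
Parse right to left (heavy = foot alone; LL = one foot; stranded L unfooted): li (ˈma:m) (pe.ˈka) (ˈdaf) fu (ri.ˈbe).
Foot heads: 2, 4, 5, 8.
Primary stress on the rightmost head = syllable 8.
Secondary stress on 2, 4, 5: li.ˌma:m.pe.ˌka.ˌdaf.fu.ri.ˈbe.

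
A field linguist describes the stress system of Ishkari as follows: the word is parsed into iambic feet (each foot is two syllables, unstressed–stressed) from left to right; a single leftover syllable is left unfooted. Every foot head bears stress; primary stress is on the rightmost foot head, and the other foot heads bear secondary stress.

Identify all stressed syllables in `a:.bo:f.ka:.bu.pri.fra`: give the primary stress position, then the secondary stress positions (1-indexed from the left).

Parse left to right into iambic (σˈσ) feet: (a:.ˈbo:f) (ka:.ˈbu) (pri.ˈfra).
Foot heads (stressed positions): 2, 4, 6.
End Rule Rightmost: primary stress on the rightmost head = syllable 6.
Secondary stress on 2, 4: a:.ˌbo:f.ka:.ˌbu.pri.ˈfra.

primary 6, secondary 2, 4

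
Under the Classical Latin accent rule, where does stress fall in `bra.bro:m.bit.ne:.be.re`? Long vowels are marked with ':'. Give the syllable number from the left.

4

Classical Latin: stress the penult if heavy (long vowel or closed), else the antepenult.
Weights: 4 ne: H, 5 be L, 6 re L.
The penult (syllable 5, be) is light, so stress falls on the antepenult (syllable 4, ne:).
Stress on syllable 4: bra.bro:m.bit.ˈne:.be.re.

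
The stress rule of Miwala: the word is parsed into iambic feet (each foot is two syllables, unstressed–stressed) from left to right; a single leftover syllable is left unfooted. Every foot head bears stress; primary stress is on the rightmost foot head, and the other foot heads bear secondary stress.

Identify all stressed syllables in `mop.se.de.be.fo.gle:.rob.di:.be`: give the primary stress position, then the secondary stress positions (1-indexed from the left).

Parse left to right into iambic (σˈσ) feet: (mop.ˈse) (de.ˈbe) (fo.ˈgle:) (rob.ˈdi:) be. Syllable 9 is left unfooted.
Foot heads (stressed positions): 2, 4, 6, 8.
End Rule Rightmost: primary stress on the rightmost head = syllable 8.
Secondary stress on 2, 4, 6: mop.ˌse.de.ˌbe.fo.ˌgle:.rob.ˈdi:.be.

primary 8, secondary 2, 4, 6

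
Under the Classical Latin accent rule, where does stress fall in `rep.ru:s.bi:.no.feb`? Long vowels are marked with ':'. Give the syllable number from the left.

Classical Latin: stress the penult if heavy (long vowel or closed), else the antepenult.
Weights: 3 bi: H, 4 no L, 5 feb H.
The penult (syllable 4, no) is light, so stress falls on the antepenult (syllable 3, bi:).
Stress on syllable 3: rep.ru:s.ˈbi:.no.feb.

3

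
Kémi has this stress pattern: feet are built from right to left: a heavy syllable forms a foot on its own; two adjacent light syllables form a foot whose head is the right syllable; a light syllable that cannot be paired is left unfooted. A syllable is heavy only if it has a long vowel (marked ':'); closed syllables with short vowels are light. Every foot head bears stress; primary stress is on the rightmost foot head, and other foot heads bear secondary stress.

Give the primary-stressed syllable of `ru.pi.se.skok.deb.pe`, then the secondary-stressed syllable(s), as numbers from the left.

Weights: 1 ru L, 2 pi L, 3 se L, 4 skok L, 5 deb L, 6 pe L.
Parse right to left (heavy = foot alone; LL = one foot; stranded L unfooted): (ru.ˈpi) (se.ˈskok) (deb.ˈpe).
Foot heads: 2, 4, 6.
Primary stress on the rightmost head = syllable 6.
Secondary stress on 2, 4: ru.ˌpi.se.ˌskok.deb.ˈpe.

primary 6, secondary 2, 4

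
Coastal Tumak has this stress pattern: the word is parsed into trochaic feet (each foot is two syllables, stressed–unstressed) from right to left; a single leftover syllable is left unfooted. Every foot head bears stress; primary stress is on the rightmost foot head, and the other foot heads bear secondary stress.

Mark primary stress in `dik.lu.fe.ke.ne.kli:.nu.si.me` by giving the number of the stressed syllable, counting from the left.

Parse right to left into trochaic (ˈσσ) feet: dik (ˈlu.fe) (ˈke.ne) (ˈkli:.nu) (ˈsi.me). Syllable 1 is left unfooted.
Foot heads (stressed positions): 2, 4, 6, 8.
End Rule Rightmost: primary stress on the rightmost head = syllable 8.
Primary stress: syllable 8 → dik.lu.fe.ke.ne.kli:.nu.ˈsi.me.

8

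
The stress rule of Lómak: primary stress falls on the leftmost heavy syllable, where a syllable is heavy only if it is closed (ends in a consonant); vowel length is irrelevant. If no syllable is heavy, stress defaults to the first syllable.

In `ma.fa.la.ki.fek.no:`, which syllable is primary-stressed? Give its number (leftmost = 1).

5

Weights: 1 ma L, 2 fa L, 3 la L, 4 ki L, 5 fek H, 6 no: L.
Heavy syllables in the domain: 5. The leftmost is syllable 5 (fek).
Primary stress: syllable 5 → ma.fa.la.ki.ˈfek.no:.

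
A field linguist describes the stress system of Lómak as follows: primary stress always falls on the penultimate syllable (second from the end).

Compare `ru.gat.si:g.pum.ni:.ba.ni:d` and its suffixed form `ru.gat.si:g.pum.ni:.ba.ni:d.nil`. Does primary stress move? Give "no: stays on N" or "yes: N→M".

yes: 6→7

Base `ru.gat.si:g.pum.ni:.ba.ni:d` (7 syllables):
  The word has 7 syllables; the penultimate syllable (second from the end) is syllable 6 (ba).
  → primary stress on syllable 6.
Suffixed `ru.gat.si:g.pum.ni:.ba.ni:d.nil` (8 syllables):
  The word has 8 syllables; the penultimate syllable (second from the end) is syllable 7 (ni:d).
  → primary stress on syllable 7.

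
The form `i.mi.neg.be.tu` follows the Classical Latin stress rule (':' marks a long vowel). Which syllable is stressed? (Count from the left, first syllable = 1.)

Classical Latin: stress the penult if heavy (long vowel or closed), else the antepenult.
Weights: 3 neg H, 4 be L, 5 tu L.
The penult (syllable 4, be) is light, so stress falls on the antepenult (syllable 3, neg).
Stress on syllable 3: i.mi.ˈneg.be.tu.

3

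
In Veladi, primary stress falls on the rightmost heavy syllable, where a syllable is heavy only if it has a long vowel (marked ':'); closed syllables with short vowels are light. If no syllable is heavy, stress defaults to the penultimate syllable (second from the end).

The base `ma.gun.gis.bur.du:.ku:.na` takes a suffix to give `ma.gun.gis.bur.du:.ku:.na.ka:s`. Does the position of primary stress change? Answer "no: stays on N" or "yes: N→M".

Base `ma.gun.gis.bur.du:.ku:.na` (7 syllables):
  Weights: 1 ma L, 2 gun L, 3 gis L, 4 bur L, 5 du: H, 6 ku: H, 7 na L.
  Heavy syllables in the domain: 5, 6. The rightmost is syllable 6 (ku:).
  → primary stress on syllable 6.
Suffixed `ma.gun.gis.bur.du:.ku:.na.ka:s` (8 syllables):
  Weights: 1 ma L, 2 gun L, 3 gis L, 4 bur L, 5 du: H, 6 ku: H, 7 na L, 8 ka:s H.
  Heavy syllables in the domain: 5, 6, 8. The rightmost is syllable 8 (ka:s).
  → primary stress on syllable 8.

yes: 6→8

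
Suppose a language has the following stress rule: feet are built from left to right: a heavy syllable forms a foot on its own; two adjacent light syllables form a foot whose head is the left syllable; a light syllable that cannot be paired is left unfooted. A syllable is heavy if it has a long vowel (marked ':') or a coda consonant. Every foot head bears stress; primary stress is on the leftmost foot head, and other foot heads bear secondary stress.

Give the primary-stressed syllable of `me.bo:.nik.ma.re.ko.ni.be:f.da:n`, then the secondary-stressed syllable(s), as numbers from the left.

Weights: 1 me L, 2 bo: H, 3 nik H, 4 ma L, 5 re L, 6 ko L, 7 ni L, 8 be:f H, 9 da:n H.
Parse left to right (heavy = foot alone; LL = one foot; stranded L unfooted): me (ˈbo:) (ˈnik) (ˈma.re) (ˈko.ni) (ˈbe:f) (ˈda:n).
Foot heads: 2, 3, 4, 6, 8, 9.
Primary stress on the leftmost head = syllable 2.
Secondary stress on 3, 4, 6, 8, 9: me.ˈbo:.ˌnik.ˌma.re.ˌko.ni.ˌbe:f.ˌda:n.

primary 2, secondary 3, 4, 6, 8, 9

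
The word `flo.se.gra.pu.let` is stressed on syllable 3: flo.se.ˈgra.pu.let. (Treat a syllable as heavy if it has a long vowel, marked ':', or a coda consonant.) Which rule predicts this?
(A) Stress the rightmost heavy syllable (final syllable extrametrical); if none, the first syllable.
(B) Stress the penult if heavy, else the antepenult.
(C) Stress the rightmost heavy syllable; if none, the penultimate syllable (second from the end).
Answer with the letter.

Rule A → syllable 1 (observed: 3).
Rule B → syllable 3 ✓.
Rule C → syllable 5 (observed: 3).

B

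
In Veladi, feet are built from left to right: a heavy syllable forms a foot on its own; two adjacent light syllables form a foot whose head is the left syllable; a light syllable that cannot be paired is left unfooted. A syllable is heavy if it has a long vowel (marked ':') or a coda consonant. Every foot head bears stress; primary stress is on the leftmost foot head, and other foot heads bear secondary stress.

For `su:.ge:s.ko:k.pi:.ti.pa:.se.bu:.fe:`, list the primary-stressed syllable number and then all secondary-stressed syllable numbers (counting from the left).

Weights: 1 su: H, 2 ge:s H, 3 ko:k H, 4 pi: H, 5 ti L, 6 pa: H, 7 se L, 8 bu: H, 9 fe: H.
Parse left to right (heavy = foot alone; LL = one foot; stranded L unfooted): (ˈsu:) (ˈge:s) (ˈko:k) (ˈpi:) ti (ˈpa:) se (ˈbu:) (ˈfe:).
Foot heads: 1, 2, 3, 4, 6, 8, 9.
Primary stress on the leftmost head = syllable 1.
Secondary stress on 2, 3, 4, 6, 8, 9: ˈsu:.ˌge:s.ˌko:k.ˌpi:.ti.ˌpa:.se.ˌbu:.ˌfe:.

primary 1, secondary 2, 3, 4, 6, 8, 9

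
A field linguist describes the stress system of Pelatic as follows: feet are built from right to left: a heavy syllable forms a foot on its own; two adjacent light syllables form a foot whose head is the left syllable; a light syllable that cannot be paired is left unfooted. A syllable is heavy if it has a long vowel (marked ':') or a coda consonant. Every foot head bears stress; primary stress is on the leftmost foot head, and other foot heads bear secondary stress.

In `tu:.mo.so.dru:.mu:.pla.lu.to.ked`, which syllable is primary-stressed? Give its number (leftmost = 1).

1

Weights: 1 tu: H, 2 mo L, 3 so L, 4 dru: H, 5 mu: H, 6 pla L, 7 lu L, 8 to L, 9 ked H.
Parse right to left (heavy = foot alone; LL = one foot; stranded L unfooted): (ˈtu:) (ˈmo.so) (ˈdru:) (ˈmu:) pla (ˈlu.to) (ˈked).
Foot heads: 1, 2, 4, 5, 7, 9.
Primary stress on the leftmost head = syllable 1.
Primary stress: syllable 1 → ˈtu:.mo.so.dru:.mu:.pla.lu.to.ked.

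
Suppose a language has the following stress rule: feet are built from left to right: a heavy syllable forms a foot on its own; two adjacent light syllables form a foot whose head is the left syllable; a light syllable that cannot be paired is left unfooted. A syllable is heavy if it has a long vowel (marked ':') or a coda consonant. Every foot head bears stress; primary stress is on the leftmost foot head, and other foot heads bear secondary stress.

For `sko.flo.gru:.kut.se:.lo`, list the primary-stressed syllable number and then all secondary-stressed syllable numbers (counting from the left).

Weights: 1 sko L, 2 flo L, 3 gru: H, 4 kut H, 5 se: H, 6 lo L.
Parse left to right (heavy = foot alone; LL = one foot; stranded L unfooted): (ˈsko.flo) (ˈgru:) (ˈkut) (ˈse:) lo.
Foot heads: 1, 3, 4, 5.
Primary stress on the leftmost head = syllable 1.
Secondary stress on 3, 4, 5: ˈsko.flo.ˌgru:.ˌkut.ˌse:.lo.

primary 1, secondary 3, 4, 5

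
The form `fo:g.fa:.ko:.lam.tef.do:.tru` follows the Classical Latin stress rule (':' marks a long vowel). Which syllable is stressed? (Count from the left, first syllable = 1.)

Classical Latin: stress the penult if heavy (long vowel or closed), else the antepenult.
Weights: 5 tef H, 6 do: H, 7 tru L.
The penult (syllable 6, do:) is heavy, so it takes stress.
Stress on syllable 6: fo:g.fa:.ko:.lam.tef.ˈdo:.tru.

6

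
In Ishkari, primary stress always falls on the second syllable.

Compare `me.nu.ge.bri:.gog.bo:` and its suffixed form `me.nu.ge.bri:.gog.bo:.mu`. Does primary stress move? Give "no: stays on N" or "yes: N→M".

no: stays on 2

Base `me.nu.ge.bri:.gog.bo:` (6 syllables):
  The word has 6 syllables; the second syllable is syllable 2 (nu).
  → primary stress on syllable 2.
Suffixed `me.nu.ge.bri:.gog.bo:.mu` (7 syllables):
  The word has 7 syllables; the second syllable is syllable 2 (nu).
  → primary stress on syllable 2.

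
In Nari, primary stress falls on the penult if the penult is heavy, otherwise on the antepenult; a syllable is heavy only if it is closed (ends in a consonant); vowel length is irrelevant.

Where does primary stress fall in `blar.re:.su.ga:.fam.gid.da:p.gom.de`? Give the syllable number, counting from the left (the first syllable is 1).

Weights: 7 da:p H, 8 gom H, 9 de L.
The penult (syllable 8, gom) is heavy, so it takes stress.
Primary stress: syllable 8 → blar.re:.su.ga:.fam.gid.da:p.ˈgom.de.

8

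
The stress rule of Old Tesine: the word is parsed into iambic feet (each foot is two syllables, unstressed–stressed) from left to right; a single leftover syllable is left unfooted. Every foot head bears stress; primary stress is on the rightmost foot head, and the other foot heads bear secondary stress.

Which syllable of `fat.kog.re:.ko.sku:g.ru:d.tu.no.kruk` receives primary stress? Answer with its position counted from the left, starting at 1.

8

Parse left to right into iambic (σˈσ) feet: (fat.ˈkog) (re:.ˈko) (sku:g.ˈru:d) (tu.ˈno) kruk. Syllable 9 is left unfooted.
Foot heads (stressed positions): 2, 4, 6, 8.
End Rule Rightmost: primary stress on the rightmost head = syllable 8.
Primary stress: syllable 8 → fat.kog.re:.ko.sku:g.ru:d.tu.ˈno.kruk.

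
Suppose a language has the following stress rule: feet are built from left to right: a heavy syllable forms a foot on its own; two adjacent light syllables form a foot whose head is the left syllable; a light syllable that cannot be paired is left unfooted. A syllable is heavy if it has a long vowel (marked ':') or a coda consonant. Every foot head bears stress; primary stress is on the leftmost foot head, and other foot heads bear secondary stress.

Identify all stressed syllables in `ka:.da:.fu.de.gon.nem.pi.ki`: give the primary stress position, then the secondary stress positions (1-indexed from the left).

Weights: 1 ka: H, 2 da: H, 3 fu L, 4 de L, 5 gon H, 6 nem H, 7 pi L, 8 ki L.
Parse left to right (heavy = foot alone; LL = one foot; stranded L unfooted): (ˈka:) (ˈda:) (ˈfu.de) (ˈgon) (ˈnem) (ˈpi.ki).
Foot heads: 1, 2, 3, 5, 6, 7.
Primary stress on the leftmost head = syllable 1.
Secondary stress on 2, 3, 5, 6, 7: ˈka:.ˌda:.ˌfu.de.ˌgon.ˌnem.ˌpi.ki.

primary 1, secondary 2, 3, 5, 6, 7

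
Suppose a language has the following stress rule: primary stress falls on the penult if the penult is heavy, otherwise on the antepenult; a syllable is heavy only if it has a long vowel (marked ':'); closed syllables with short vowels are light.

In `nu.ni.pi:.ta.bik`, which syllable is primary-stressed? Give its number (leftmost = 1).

Weights: 3 pi: H, 4 ta L, 5 bik L.
The penult (syllable 4, ta) is light, so stress falls on the antepenult (syllable 3, pi:).
Primary stress: syllable 3 → nu.ni.ˈpi:.ta.bik.

3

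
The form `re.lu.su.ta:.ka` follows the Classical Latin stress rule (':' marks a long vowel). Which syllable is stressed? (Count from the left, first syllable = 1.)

Classical Latin: stress the penult if heavy (long vowel or closed), else the antepenult.
Weights: 3 su L, 4 ta: H, 5 ka L.
The penult (syllable 4, ta:) is heavy, so it takes stress.
Stress on syllable 4: re.lu.su.ˈta:.ka.

4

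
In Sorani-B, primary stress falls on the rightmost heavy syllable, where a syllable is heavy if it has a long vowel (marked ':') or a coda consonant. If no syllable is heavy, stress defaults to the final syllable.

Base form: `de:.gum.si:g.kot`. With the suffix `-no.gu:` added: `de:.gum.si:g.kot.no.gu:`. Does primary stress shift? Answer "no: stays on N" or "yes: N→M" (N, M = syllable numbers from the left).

yes: 4→6

Base `de:.gum.si:g.kot` (4 syllables):
  Weights: 1 de: H, 2 gum H, 3 si:g H, 4 kot H.
  Heavy syllables in the domain: 1, 2, 3, 4. The rightmost is syllable 4 (kot).
  → primary stress on syllable 4.
Suffixed `de:.gum.si:g.kot.no.gu:` (6 syllables):
  Weights: 1 de: H, 2 gum H, 3 si:g H, 4 kot H, 5 no L, 6 gu: H.
  Heavy syllables in the domain: 1, 2, 3, 4, 6. The rightmost is syllable 6 (gu:).
  → primary stress on syllable 6.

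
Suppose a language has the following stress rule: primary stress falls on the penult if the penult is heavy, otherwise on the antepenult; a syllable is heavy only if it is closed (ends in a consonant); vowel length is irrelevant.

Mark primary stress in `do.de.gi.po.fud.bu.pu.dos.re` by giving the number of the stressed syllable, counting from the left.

8

Weights: 7 pu L, 8 dos H, 9 re L.
The penult (syllable 8, dos) is heavy, so it takes stress.
Primary stress: syllable 8 → do.de.gi.po.fud.bu.pu.ˈdos.re.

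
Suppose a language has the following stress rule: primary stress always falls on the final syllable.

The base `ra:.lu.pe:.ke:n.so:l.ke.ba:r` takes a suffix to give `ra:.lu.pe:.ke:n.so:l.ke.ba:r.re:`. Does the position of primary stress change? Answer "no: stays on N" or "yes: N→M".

yes: 7→8

Base `ra:.lu.pe:.ke:n.so:l.ke.ba:r` (7 syllables):
  The word has 7 syllables; the final syllable is syllable 7 (ba:r).
  → primary stress on syllable 7.
Suffixed `ra:.lu.pe:.ke:n.so:l.ke.ba:r.re:` (8 syllables):
  The word has 8 syllables; the final syllable is syllable 8 (re:).
  → primary stress on syllable 8.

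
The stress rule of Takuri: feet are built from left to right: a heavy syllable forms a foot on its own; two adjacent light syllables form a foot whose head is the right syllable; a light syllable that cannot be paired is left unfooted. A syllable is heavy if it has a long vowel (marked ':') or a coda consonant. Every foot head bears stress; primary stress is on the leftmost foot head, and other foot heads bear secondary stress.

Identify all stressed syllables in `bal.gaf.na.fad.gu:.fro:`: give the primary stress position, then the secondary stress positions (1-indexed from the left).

Weights: 1 bal H, 2 gaf H, 3 na L, 4 fad H, 5 gu: H, 6 fro: H.
Parse left to right (heavy = foot alone; LL = one foot; stranded L unfooted): (ˈbal) (ˈgaf) na (ˈfad) (ˈgu:) (ˈfro:).
Foot heads: 1, 2, 4, 5, 6.
Primary stress on the leftmost head = syllable 1.
Secondary stress on 2, 4, 5, 6: ˈbal.ˌgaf.na.ˌfad.ˌgu:.ˌfro:.

primary 1, secondary 2, 4, 5, 6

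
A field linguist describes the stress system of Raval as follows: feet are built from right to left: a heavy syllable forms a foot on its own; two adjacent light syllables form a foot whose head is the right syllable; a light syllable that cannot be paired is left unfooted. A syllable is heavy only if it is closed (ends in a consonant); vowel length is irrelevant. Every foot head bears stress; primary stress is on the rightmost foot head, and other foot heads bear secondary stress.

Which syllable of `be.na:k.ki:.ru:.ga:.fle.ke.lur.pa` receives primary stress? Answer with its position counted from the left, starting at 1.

Weights: 1 be L, 2 na:k H, 3 ki: L, 4 ru: L, 5 ga: L, 6 fle L, 7 ke L, 8 lur H, 9 pa L.
Parse right to left (heavy = foot alone; LL = one foot; stranded L unfooted): be (ˈna:k) ki: (ru:.ˈga:) (fle.ˈke) (ˈlur) pa.
Foot heads: 2, 5, 7, 8.
Primary stress on the rightmost head = syllable 8.
Primary stress: syllable 8 → be.na:k.ki:.ru:.ga:.fle.ke.ˈlur.pa.

8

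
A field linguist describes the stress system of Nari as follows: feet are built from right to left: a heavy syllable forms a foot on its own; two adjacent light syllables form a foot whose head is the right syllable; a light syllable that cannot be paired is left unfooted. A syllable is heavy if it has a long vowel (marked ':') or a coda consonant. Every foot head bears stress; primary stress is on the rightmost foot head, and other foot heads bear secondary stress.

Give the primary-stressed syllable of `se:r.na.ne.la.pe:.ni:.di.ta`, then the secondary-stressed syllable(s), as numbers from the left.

primary 8, secondary 1, 4, 5, 6

Weights: 1 se:r H, 2 na L, 3 ne L, 4 la L, 5 pe: H, 6 ni: H, 7 di L, 8 ta L.
Parse right to left (heavy = foot alone; LL = one foot; stranded L unfooted): (ˈse:r) na (ne.ˈla) (ˈpe:) (ˈni:) (di.ˈta).
Foot heads: 1, 4, 5, 6, 8.
Primary stress on the rightmost head = syllable 8.
Secondary stress on 1, 4, 5, 6: ˌse:r.na.ne.ˌla.ˌpe:.ˌni:.di.ˈta.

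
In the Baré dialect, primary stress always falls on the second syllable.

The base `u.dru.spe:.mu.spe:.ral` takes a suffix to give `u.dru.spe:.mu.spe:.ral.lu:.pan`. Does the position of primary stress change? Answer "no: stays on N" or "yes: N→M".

Base `u.dru.spe:.mu.spe:.ral` (6 syllables):
  The word has 6 syllables; the second syllable is syllable 2 (dru).
  → primary stress on syllable 2.
Suffixed `u.dru.spe:.mu.spe:.ral.lu:.pan` (8 syllables):
  The word has 8 syllables; the second syllable is syllable 2 (dru).
  → primary stress on syllable 2.

no: stays on 2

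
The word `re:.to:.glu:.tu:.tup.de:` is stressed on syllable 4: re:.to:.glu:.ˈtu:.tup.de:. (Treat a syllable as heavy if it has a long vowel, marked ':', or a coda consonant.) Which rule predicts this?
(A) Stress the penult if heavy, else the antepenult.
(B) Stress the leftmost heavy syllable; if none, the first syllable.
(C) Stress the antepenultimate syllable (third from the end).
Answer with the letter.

Rule A → syllable 5 (observed: 4).
Rule B → syllable 1 (observed: 4).
Rule C → syllable 4 ✓.

C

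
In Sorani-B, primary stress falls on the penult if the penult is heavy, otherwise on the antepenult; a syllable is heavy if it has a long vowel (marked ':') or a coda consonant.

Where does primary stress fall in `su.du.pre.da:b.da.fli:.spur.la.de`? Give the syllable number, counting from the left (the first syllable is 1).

Weights: 7 spur H, 8 la L, 9 de L.
The penult (syllable 8, la) is light, so stress falls on the antepenult (syllable 7, spur).
Primary stress: syllable 7 → su.du.pre.da:b.da.fli:.ˈspur.la.de.

7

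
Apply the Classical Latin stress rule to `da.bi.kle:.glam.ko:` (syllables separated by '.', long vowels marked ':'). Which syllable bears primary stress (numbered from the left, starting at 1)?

Classical Latin: stress the penult if heavy (long vowel or closed), else the antepenult.
Weights: 3 kle: H, 4 glam H, 5 ko: H.
The penult (syllable 4, glam) is heavy, so it takes stress.
Stress on syllable 4: da.bi.kle:.ˈglam.ko:.

4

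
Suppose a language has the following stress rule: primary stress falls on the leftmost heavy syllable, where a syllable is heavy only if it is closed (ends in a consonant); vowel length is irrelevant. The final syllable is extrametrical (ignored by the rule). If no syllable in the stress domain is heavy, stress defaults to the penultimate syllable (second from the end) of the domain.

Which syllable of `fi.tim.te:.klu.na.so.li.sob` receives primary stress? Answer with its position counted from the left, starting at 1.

The final syllable (8, sob) is extrametrical; the stress domain is syllables 1–7.
Weights: 1 fi L, 2 tim H, 3 te: L, 4 klu L, 5 na L, 6 so L, 7 li L.
Heavy syllables in the domain: 2. The leftmost is syllable 2 (tim).
Primary stress: syllable 2 → fi.ˈtim.te:.klu.na.so.li.sob.

2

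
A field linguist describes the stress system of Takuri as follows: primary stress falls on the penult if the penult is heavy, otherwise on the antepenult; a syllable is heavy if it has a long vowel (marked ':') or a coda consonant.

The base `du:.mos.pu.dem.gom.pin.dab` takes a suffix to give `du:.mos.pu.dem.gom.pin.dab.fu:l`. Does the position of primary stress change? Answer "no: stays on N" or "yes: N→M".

Base `du:.mos.pu.dem.gom.pin.dab` (7 syllables):
  Weights: 5 gom H, 6 pin H, 7 dab H.
  The penult (syllable 6, pin) is heavy, so it takes stress.
  → primary stress on syllable 6.
Suffixed `du:.mos.pu.dem.gom.pin.dab.fu:l` (8 syllables):
  Weights: 6 pin H, 7 dab H, 8 fu:l H.
  The penult (syllable 7, dab) is heavy, so it takes stress.
  → primary stress on syllable 7.

yes: 6→7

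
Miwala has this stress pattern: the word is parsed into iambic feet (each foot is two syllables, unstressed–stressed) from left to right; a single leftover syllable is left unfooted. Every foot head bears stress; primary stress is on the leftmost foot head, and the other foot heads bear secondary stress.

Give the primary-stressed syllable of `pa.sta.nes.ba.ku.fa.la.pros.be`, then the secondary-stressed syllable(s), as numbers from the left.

Parse left to right into iambic (σˈσ) feet: (pa.ˈsta) (nes.ˈba) (ku.ˈfa) (la.ˈpros) be. Syllable 9 is left unfooted.
Foot heads (stressed positions): 2, 4, 6, 8.
End Rule Leftmost: primary stress on the leftmost head = syllable 2.
Secondary stress on 4, 6, 8: pa.ˈsta.nes.ˌba.ku.ˌfa.la.ˌpros.be.

primary 2, secondary 4, 6, 8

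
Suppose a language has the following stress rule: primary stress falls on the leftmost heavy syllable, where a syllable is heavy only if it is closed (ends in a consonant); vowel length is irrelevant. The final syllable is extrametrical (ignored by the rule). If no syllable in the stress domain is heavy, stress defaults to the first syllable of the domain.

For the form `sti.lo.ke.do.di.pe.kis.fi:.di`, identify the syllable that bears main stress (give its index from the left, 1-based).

7

The final syllable (9, di) is extrametrical; the stress domain is syllables 1–8.
Weights: 1 sti L, 2 lo L, 3 ke L, 4 do L, 5 di L, 6 pe L, 7 kis H, 8 fi: L.
Heavy syllables in the domain: 7. The leftmost is syllable 7 (kis).
Primary stress: syllable 7 → sti.lo.ke.do.di.pe.ˈkis.fi:.di.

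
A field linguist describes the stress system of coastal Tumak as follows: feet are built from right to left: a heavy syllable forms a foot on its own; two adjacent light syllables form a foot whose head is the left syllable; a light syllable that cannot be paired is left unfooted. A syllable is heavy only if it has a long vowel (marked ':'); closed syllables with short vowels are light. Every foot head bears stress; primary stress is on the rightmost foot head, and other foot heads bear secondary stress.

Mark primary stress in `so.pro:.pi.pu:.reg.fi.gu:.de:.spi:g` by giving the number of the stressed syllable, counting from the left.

9

Weights: 1 so L, 2 pro: H, 3 pi L, 4 pu: H, 5 reg L, 6 fi L, 7 gu: H, 8 de: H, 9 spi:g H.
Parse right to left (heavy = foot alone; LL = one foot; stranded L unfooted): so (ˈpro:) pi (ˈpu:) (ˈreg.fi) (ˈgu:) (ˈde:) (ˈspi:g).
Foot heads: 2, 4, 5, 7, 8, 9.
Primary stress on the rightmost head = syllable 9.
Primary stress: syllable 9 → so.pro:.pi.pu:.reg.fi.gu:.de:.ˈspi:g.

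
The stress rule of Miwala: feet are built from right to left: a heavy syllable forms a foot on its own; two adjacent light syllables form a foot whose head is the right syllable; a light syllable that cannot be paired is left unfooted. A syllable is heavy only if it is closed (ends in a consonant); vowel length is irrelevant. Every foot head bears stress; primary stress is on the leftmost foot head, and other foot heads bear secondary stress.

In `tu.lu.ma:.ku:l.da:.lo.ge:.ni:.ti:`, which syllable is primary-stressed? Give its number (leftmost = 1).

3

Weights: 1 tu L, 2 lu L, 3 ma: L, 4 ku:l H, 5 da: L, 6 lo L, 7 ge: L, 8 ni: L, 9 ti: L.
Parse right to left (heavy = foot alone; LL = one foot; stranded L unfooted): tu (lu.ˈma:) (ˈku:l) da: (lo.ˈge:) (ni:.ˈti:).
Foot heads: 3, 4, 7, 9.
Primary stress on the leftmost head = syllable 3.
Primary stress: syllable 3 → tu.lu.ˈma:.ku:l.da:.lo.ge:.ni:.ti:.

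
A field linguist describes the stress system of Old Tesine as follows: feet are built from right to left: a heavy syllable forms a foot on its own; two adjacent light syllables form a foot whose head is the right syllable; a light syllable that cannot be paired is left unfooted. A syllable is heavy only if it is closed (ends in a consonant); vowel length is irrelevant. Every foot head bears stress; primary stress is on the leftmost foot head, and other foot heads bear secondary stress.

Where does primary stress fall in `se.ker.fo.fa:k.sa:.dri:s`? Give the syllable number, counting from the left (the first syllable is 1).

2

Weights: 1 se L, 2 ker H, 3 fo L, 4 fa:k H, 5 sa: L, 6 dri:s H.
Parse right to left (heavy = foot alone; LL = one foot; stranded L unfooted): se (ˈker) fo (ˈfa:k) sa: (ˈdri:s).
Foot heads: 2, 4, 6.
Primary stress on the leftmost head = syllable 2.
Primary stress: syllable 2 → se.ˈker.fo.fa:k.sa:.dri:s.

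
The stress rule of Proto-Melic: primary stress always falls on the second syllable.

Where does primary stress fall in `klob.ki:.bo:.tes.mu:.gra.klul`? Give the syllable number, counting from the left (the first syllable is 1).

The word has 7 syllables; the second syllable is syllable 2 (ki:).
Primary stress: syllable 2 → klob.ˈki:.bo:.tes.mu:.gra.klul.

2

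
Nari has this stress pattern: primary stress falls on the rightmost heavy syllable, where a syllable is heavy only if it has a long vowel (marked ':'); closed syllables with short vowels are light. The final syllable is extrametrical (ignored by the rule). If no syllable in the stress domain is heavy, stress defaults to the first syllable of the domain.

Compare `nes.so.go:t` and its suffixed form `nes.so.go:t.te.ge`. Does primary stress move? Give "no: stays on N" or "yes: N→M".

Base `nes.so.go:t` (3 syllables):
  The final syllable (3, go:t) is extrametrical; the stress domain is syllables 1–2.
  Weights: 1 nes L, 2 so L.
  No heavy syllable in the domain; default to the first syllable of the domain = syllable 1.
  → primary stress on syllable 1.
Suffixed `nes.so.go:t.te.ge` (5 syllables):
  The final syllable (5, ge) is extrametrical; the stress domain is syllables 1–4.
  Weights: 1 nes L, 2 so L, 3 go:t H, 4 te L.
  Heavy syllables in the domain: 3. The rightmost is syllable 3 (go:t).
  → primary stress on syllable 3.

yes: 1→3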